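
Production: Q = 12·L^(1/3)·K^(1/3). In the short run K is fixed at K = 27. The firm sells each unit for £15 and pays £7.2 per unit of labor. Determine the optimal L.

With K = 27, MP_L = (1/3)·12·L^(-2/3)·27^(1/3) = 12·L^(-2/3).
Profit maximization for a price taker requires P·MP_L = w: 15·12·L^(-2/3) = 7.2.
So L^(-2/3) = 0.04, which gives L = 125.

L* = 125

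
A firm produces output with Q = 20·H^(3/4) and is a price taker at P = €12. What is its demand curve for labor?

MP_H = (3/4)·20·H^(-1/4) = 15·H^(-1/4).
Setting P·MP_H = w: 180·H^(-1/4) = w.
Solving for H: H^(-1/4) = w/180, so H = (180/w)^(4).

H(w) = (180/w)^(4)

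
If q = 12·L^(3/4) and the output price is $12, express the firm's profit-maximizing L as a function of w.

MP_L = (3/4)·12·L^(-1/4) = 9·L^(-1/4).
Setting P·MP_L = w: 108·L^(-1/4) = w.
Solving for L: L^(-1/4) = w/108, so L = (108/w)^(4).

L(w) = (108/w)^(4)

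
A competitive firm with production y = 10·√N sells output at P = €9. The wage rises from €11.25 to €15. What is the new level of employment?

From P·MP_N = w with MP_N = 5·N^(-1/2), the labor demand is N(w) = (45/w)^(2).
At w = 11.25: N = 16. At w = 15: N = 9.

N* = 9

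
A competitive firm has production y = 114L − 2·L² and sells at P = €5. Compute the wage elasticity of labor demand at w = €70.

From P·MP_L = w with MP_L = 114 − 4L, labor demand is L(w) = (114 − w/5)/4.
dL/dw = −1/(20) = -0.05.
At w = 70, L = 25, so ε = (dL/dw)·(w/L) = (-0.05)·(70/25) = -0.14.

ε = -0.14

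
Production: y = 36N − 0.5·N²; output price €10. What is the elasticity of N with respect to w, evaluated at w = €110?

ε = -0.44

From P·MP_N = w with MP_N = 36 − N, labor demand is N(w) = 36 − w/10.
dN/dw = −1/(10) = -0.1.
At w = 110, N = 25, so ε = (dN/dw)·(w/N) = (-0.1)·(110/25) = -0.44.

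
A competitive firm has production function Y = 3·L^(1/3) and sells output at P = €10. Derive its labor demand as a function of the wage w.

L(w) = (10/w)^(3/2)

MP_L = (1/3)·3·L^(-2/3) = L^(-2/3).
Setting P·MP_L = w: 10·L^(-2/3) = w.
Solving for L: L^(-2/3) = w/10, so L = (10/w)^(3/2).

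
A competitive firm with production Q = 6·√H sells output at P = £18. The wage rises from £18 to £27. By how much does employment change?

From P·MP_H = w with MP_H = 3·H^(-1/2), the labor demand is H(w) = (54/w)^(2).
At w = 18: H = 9. At w = 27: H = 4.
ΔH = 4 − 9 = -5.

ΔH = -5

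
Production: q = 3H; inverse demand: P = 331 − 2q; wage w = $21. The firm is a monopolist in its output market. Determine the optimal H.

H* = 27

Marginal revenue from the inverse demand is MR = 331 − 4q.
The marginal product is MP_H = 3.
A monopolist hires until marginal revenue product equals the wage: MR·MP_H = w.
(331 − 12H)·3 = 21, so H = 27.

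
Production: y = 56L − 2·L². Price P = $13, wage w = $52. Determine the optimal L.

L* = 13

The marginal product of L is MP_L = 56 − 4L.
A price-taking firm hires until the value of the marginal product equals the wage: P·MP_L = w, so 13·(56 − 4L) = 52.
Then 56 − 4L = 4, giving L = 13.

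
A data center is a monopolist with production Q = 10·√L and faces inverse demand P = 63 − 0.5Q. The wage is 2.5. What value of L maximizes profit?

Marginal revenue from the inverse demand is MR = 63 − Q.
The marginal product is MP_L = 5·L^(-1/2).
A monopolist hires until marginal revenue product equals the wage: MR·MP_L = w.
At L, Q = 10·√L. Substituting and solving: (63 − 10·√L)·5·L^(-1/2) = 2.5 gives L = 36.

L* = 36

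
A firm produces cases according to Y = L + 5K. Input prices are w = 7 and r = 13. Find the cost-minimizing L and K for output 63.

L* = 0, K* = 12.6

The inputs are perfect substitutes, so the firm uses whichever has the lower cost per unit of output.
Cost per unit of output via L is 7; via K it is 2.6. K is cheaper.
Producing Y = 63 with K alone: L = 0, K = 12.6.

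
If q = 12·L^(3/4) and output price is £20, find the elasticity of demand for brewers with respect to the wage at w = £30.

ε = -4

MP_L = (3/4)·12·L^(-1/4), so P·MP_L = w gives 180·L^(-1/4) = w.
Solving, L(w) = (180/w)^(4). This is a constant-elasticity form: L ∝ w^(−4), so ε = −4.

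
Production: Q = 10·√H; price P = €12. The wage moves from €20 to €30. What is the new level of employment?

H* = 4

From P·MP_H = w with MP_H = 5·H^(-1/2), the labor demand is H(w) = (60/w)^(2).
At w = 20: H = 9. At w = 30: H = 4.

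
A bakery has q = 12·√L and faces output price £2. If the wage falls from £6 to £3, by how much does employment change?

ΔL = 12

From P·MP_L = w with MP_L = 6·L^(-1/2), the labor demand is L(w) = (12/w)^(2).
At w = 6: L = 4. At w = 3: L = 16.
ΔL = 16 − 4 = 12.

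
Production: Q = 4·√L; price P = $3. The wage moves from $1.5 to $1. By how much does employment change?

ΔL = 20

From P·MP_L = w with MP_L = 2·L^(-1/2), the labor demand is L(w) = (6/w)^(2).
At w = 1.5: L = 16. At w = 1: L = 36.
ΔL = 36 − 16 = 20.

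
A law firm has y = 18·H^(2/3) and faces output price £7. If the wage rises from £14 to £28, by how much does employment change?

ΔH = -189

From P·MP_H = w with MP_H = 12·H^(-1/3), the labor demand is H(w) = (84/w)^(3).
At w = 14: H = 216. At w = 28: H = 27.
ΔH = 27 − 216 = -189.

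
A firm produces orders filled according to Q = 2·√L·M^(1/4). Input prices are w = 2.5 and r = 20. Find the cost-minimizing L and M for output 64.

L* = 256, M* = 16

Cost minimization requires the marginal rate of technical substitution to equal the input-price ratio: MP_L/MP_M = w/r.
Here MP_L/MP_M = (1/2)·(M/L)/(1/4) = 2·(M/L). Setting this equal to 2.5/20 = 0.125 gives M = 0.0625L.
Substituting into Q = 64: 2·L^(1/2)·(0.0625L)^(1/4) = 64.
Solving, L = 256 and M = 16.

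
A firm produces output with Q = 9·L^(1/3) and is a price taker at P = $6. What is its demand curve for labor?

MP_L = (1/3)·9·L^(-2/3) = 3·L^(-2/3).
Setting P·MP_L = w: 18·L^(-2/3) = w.
Solving for L: L^(-2/3) = w/18, so L = (18/w)^(3/2).

L(w) = (18/w)^(3/2)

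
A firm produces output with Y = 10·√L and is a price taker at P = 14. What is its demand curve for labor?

MP_L = (1/2)·10·L^(-1/2) = 5·L^(-1/2).
Setting P·MP_L = w: 70·L^(-1/2) = w.
Solving for L: L^(-1/2) = w/70, so L = (70/w)^(2).

L(w) = 4900/w²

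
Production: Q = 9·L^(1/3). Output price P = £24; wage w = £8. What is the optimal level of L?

MP_L = (1/3)·9·L^(-2/3) = 3·L^(-2/3).
Profit maximization for a price taker requires P·MP_L = w: 24·3·L^(-2/3) = 8.
So L^(-2/3) = 1/9, which gives L = 27.

L* = 27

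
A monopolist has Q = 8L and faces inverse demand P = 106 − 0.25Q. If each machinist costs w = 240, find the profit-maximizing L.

Marginal revenue from the inverse demand is MR = 106 − 0.5Q.
The marginal product is MP_L = 8.
A monopolist hires until marginal revenue product equals the wage: MR·MP_L = w.
(106 − 4L)·8 = 240, so L = 19.

L* = 19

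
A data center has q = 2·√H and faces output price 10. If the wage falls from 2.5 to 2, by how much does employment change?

ΔH = 9

From P·MP_H = w with MP_H = H^(-1/2), the labor demand is H(w) = (10/w)^(2).
At w = 2.5: H = 16. At w = 2: H = 25.
ΔH = 25 − 16 = 9.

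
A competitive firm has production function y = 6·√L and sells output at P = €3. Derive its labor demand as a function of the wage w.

L(w) = 81/w²

MP_L = (1/2)·6·L^(-1/2) = 3·L^(-1/2).
Setting P·MP_L = w: 9·L^(-1/2) = w.
Solving for L: L^(-1/2) = w/9, so L = (9/w)^(2).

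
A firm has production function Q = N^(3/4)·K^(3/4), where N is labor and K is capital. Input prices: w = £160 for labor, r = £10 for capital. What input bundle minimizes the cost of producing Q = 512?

N* = 16, K* = 256

Cost minimization requires the marginal rate of technical substitution to equal the input-price ratio: MP_N/MP_K = w/r.
Here MP_N/MP_K = (3/4)·(K/N)/(3/4) = (K/N). Setting this equal to 160/10 = 16 gives K = 16N.
Substituting into Q = 512: N^(3/4)·(16N)^(3/4) = 512.
Solving, N = 16 and K = 256.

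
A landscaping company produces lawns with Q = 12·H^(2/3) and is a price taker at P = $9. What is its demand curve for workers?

MP_H = (2/3)·12·H^(-1/3) = 8·H^(-1/3).
Setting P·MP_H = w: 72·H^(-1/3) = w.
Solving for H: H^(-1/3) = w/72, so H = (72/w)^(3).

H(w) = 373248/w³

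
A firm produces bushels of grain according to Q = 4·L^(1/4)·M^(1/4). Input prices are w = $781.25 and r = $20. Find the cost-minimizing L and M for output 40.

L* = 16, M* = 625

Cost minimization requires the marginal rate of technical substitution to equal the input-price ratio: MP_L/MP_M = w/r.
Here MP_L/MP_M = (1/4)·(M/L)/(1/4) = (M/L). Setting this equal to 781.25/20 = 39.0625 gives M = 39.0625L.
Substituting into Q = 40: 4·L^(1/4)·(39.0625L)^(1/4) = 40.
Solving, L = 16 and M = 625.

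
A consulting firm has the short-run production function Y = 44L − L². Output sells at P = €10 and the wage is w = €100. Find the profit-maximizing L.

The marginal product of L is MP_L = 44 − 2L.
A price-taking firm hires until the value of the marginal product equals the wage: P·MP_L = w, so 10·(44 − 2L) = 100.
Then 44 − 2L = 10, giving L = 17.

L* = 17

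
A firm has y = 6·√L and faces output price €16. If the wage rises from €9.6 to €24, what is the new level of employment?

L* = 4

From P·MP_L = w with MP_L = 3·L^(-1/2), the labor demand is L(w) = (48/w)^(2).
At w = 9.6: L = 25. At w = 24: L = 4.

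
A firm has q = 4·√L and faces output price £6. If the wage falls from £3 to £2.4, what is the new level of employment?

L* = 25

From P·MP_L = w with MP_L = 2·L^(-1/2), the labor demand is L(w) = (12/w)^(2).
At w = 3: L = 16. At w = 2.4: L = 25.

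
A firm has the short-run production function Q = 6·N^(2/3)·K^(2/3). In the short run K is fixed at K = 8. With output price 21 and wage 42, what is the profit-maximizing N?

N* = 512

With K = 8, MP_N = (2/3)·6·N^(-1/3)·8^(2/3) = 16·N^(-1/3).
Profit maximization for a price taker requires P·MP_N = w: 21·16·N^(-1/3) = 42.
So N^(-1/3) = 0.125, which gives N = 512.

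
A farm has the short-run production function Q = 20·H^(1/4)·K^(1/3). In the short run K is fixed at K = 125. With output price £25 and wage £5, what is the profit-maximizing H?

H* = 625

With K = 125, MP_H = (1/4)·20·H^(-3/4)·125^(1/3) = 25·H^(-3/4).
Profit maximization for a price taker requires P·MP_H = w: 25·25·H^(-3/4) = 5.
So H^(-3/4) = 0.008, which gives H = 625.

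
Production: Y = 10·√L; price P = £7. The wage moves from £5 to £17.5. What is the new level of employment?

L* = 4

From P·MP_L = w with MP_L = 5·L^(-1/2), the labor demand is L(w) = (35/w)^(2).
At w = 5: L = 49. At w = 17.5: L = 4.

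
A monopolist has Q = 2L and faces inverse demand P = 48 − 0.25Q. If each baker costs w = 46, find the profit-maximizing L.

Marginal revenue from the inverse demand is MR = 48 − 0.5Q.
The marginal product is MP_L = 2.
A monopolist hires until marginal revenue product equals the wage: MR·MP_L = w.
(48 − L)·2 = 46, so L = 25.

L* = 25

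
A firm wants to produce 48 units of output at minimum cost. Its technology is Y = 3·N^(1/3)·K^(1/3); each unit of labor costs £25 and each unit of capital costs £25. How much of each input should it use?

Cost minimization requires the marginal rate of technical substitution to equal the input-price ratio: MP_N/MP_K = w/r.
Here MP_N/MP_K = (1/3)·(K/N)/(1/3) = (K/N). Setting this equal to 25/25 = 1 gives K = N.
Substituting into Y = 48: 3·N^(1/3)·(N)^(1/3) = 48.
Solving, N = 64 and K = 64.

N* = 64, K* = 64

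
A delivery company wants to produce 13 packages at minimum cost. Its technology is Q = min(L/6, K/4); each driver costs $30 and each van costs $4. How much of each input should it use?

With a fixed-proportions technology, the cost-minimizing bundle uses no slack in either input: L/6 = K/4 = Q.
So L = 6·13 = 78 and K = 4·13 = 52.

L* = 78, K* = 52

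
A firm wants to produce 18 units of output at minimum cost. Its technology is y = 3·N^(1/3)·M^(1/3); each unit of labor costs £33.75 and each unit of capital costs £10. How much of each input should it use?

N* = 8, M* = 27

Cost minimization requires the marginal rate of technical substitution to equal the input-price ratio: MP_N/MP_M = w/r.
Here MP_N/MP_M = (1/3)·(M/N)/(1/3) = (M/N). Setting this equal to 33.75/10 = 3.375 gives M = 3.375N.
Substituting into y = 18: 3·N^(1/3)·(3.375N)^(1/3) = 18.
Solving, N = 8 and M = 27.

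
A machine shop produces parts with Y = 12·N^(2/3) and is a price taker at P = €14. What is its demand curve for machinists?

N(w) = 1404928/w³

MP_N = (2/3)·12·N^(-1/3) = 8·N^(-1/3).
Setting P·MP_N = w: 112·N^(-1/3) = w.
Solving for N: N^(-1/3) = w/112, so N = (112/w)^(3).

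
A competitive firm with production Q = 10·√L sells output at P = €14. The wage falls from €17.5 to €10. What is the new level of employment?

From P·MP_L = w with MP_L = 5·L^(-1/2), the labor demand is L(w) = (70/w)^(2).
At w = 17.5: L = 16. At w = 10: L = 49.

L* = 49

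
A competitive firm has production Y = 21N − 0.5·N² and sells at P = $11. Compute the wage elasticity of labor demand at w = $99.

From P·MP_N = w with MP_N = 21 − N, labor demand is N(w) = 21 − w/11.
dN/dw = −1/(11) = -1/11.
At w = 99, N = 12, so ε = (dN/dw)·(w/N) = (-1/11)·(99/12) = -0.75.

ε = -0.75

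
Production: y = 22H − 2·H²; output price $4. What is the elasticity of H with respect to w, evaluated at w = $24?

From P·MP_H = w with MP_H = 22 − 4H, labor demand is H(w) = (22 − w/4)/4.
dH/dw = −1/(16) = -0.0625.
At w = 24, H = 4, so ε = (dH/dw)·(w/H) = (-0.0625)·(24/4) = -0.375.

ε = -0.375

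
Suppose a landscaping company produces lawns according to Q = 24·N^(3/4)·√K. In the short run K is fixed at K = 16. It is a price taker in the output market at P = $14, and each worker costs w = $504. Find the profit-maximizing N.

With K = 16, MP_N = (3/4)·24·N^(-1/4)·16^(1/2) = 72·N^(-1/4).
Profit maximization for a price taker requires P·MP_N = w: 14·72·N^(-1/4) = 504.
So N^(-1/4) = 0.5, which gives N = 16.

N* = 16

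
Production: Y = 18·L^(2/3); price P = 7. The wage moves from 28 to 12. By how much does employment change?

From P·MP_L = w with MP_L = 12·L^(-1/3), the labor demand is L(w) = (84/w)^(3).
At w = 28: L = 27. At w = 12: L = 343.
ΔL = 343 − 27 = 316.

ΔL = 316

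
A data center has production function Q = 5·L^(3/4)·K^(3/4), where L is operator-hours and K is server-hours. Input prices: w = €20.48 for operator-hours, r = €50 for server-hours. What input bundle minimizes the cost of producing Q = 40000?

Cost minimization requires the marginal rate of technical substitution to equal the input-price ratio: MP_L/MP_K = w/r.
Here MP_L/MP_K = (3/4)·(K/L)/(3/4) = (K/L). Setting this equal to 20.48/50 = 0.4096 gives K = 0.4096L.
Substituting into Q = 40000: 5·L^(3/4)·(0.4096L)^(3/4) = 40000.
Solving, L = 625 and K = 256.

L* = 625, K* = 256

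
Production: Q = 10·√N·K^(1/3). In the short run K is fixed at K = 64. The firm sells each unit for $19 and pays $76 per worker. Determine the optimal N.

N* = 25

With K = 64, MP_N = (1/2)·10·N^(-1/2)·64^(1/3) = 20·N^(-1/2).
Profit maximization for a price taker requires P·MP_N = w: 19·20·N^(-1/2) = 76.
So N^(-1/2) = 0.2, which gives N = 25.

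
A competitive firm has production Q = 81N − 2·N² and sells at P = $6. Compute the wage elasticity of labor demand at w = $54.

From P·MP_N = w with MP_N = 81 − 4N, labor demand is N(w) = (81 − w/6)/4.
dN/dw = −1/(24) = -1/24.
At w = 54, N = 18, so ε = (dN/dw)·(w/N) = (-1/24)·(54/18) = -0.125.

ε = -0.125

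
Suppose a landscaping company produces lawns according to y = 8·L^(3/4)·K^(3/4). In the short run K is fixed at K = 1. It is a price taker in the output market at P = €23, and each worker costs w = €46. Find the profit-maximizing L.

L* = 81

With K = 1, MP_L = (3/4)·8·L^(-1/4)·1^(3/4) = 6·L^(-1/4).
Profit maximization for a price taker requires P·MP_L = w: 23·6·L^(-1/4) = 46.
So L^(-1/4) = 1/3, which gives L = 81.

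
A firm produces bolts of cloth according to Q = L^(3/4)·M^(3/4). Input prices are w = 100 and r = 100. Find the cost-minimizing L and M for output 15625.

Cost minimization requires the marginal rate of technical substitution to equal the input-price ratio: MP_L/MP_M = w/r.
Here MP_L/MP_M = (3/4)·(M/L)/(3/4) = (M/L). Setting this equal to 100/100 = 1 gives M = L.
Substituting into Q = 15625: L^(3/4)·(L)^(3/4) = 15625.
Solving, L = 625 and M = 625.

L* = 625, M* = 625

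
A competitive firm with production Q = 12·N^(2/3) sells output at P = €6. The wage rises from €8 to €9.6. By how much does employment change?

ΔN = -91

From P·MP_N = w with MP_N = 8·N^(-1/3), the labor demand is N(w) = (48/w)^(3).
At w = 8: N = 216. At w = 9.6: N = 125.
ΔN = 125 − 216 = -91.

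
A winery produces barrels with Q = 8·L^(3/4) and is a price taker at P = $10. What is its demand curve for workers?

MP_L = (3/4)·8·L^(-1/4) = 6·L^(-1/4).
Setting P·MP_L = w: 60·L^(-1/4) = w.
Solving for L: L^(-1/4) = w/60, so L = (60/w)^(4).

L(w) = (60/w)^(4)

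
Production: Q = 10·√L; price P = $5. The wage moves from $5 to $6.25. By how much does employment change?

ΔL = -9

From P·MP_L = w with MP_L = 5·L^(-1/2), the labor demand is L(w) = (25/w)^(2).
At w = 5: L = 25. At w = 6.25: L = 16.
ΔL = 16 − 25 = -9.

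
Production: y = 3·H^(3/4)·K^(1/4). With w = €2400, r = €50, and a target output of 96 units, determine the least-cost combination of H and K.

H* = 16, K* = 256

Cost minimization requires the marginal rate of technical substitution to equal the input-price ratio: MP_H/MP_K = w/r.
Here MP_H/MP_K = (3/4)·(K/H)/(1/4) = 3·(K/H). Setting this equal to 2400/50 = 48 gives K = 16H.
Substituting into y = 96: 3·H^(3/4)·(16H)^(1/4) = 96.
Solving, H = 16 and K = 256.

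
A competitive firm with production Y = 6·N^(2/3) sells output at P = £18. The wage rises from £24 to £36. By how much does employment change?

From P·MP_N = w with MP_N = 4·N^(-1/3), the labor demand is N(w) = (72/w)^(3).
At w = 24: N = 27. At w = 36: N = 8.
ΔN = 8 − 27 = -19.

ΔN = -19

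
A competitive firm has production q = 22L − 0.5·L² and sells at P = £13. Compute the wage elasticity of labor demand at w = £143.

From P·MP_L = w with MP_L = 22 − L, labor demand is L(w) = 22 − w/13.
dL/dw = −1/(13) = -1/13.
At w = 143, L = 11, so ε = (dL/dw)·(w/L) = (-1/13)·(143/11) = -1.

ε = -1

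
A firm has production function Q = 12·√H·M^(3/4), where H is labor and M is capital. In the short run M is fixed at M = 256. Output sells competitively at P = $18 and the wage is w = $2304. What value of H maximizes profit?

With M = 256, MP_H = (1/2)·12·H^(-1/2)·256^(3/4) = 384·H^(-1/2).
Profit maximization for a price taker requires P·MP_H = w: 18·384·H^(-1/2) = 2304.
So H^(-1/2) = 1/3, which gives H = 9.

H* = 9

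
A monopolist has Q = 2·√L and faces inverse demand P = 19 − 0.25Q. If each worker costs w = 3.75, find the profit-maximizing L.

L* = 16

Marginal revenue from the inverse demand is MR = 19 − 0.5Q.
The marginal product is MP_L = L^(-1/2).
A monopolist hires until marginal revenue product equals the wage: MR·MP_L = w.
At L, Q = 2·√L. Substituting and solving: (19 − √L)·L^(-1/2) = 3.75 gives L = 16.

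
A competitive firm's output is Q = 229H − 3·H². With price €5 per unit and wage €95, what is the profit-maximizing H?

The marginal product of H is MP_H = 229 − 6H.
A price-taking firm hires until the value of the marginal product equals the wage: P·MP_H = w, so 5·(229 − 6H) = 95.
Then 229 − 6H = 19, giving H = 35.

H* = 35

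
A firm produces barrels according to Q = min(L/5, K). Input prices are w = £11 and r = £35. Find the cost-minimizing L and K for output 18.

L* = 90, K* = 18

With a fixed-proportions technology, the cost-minimizing bundle uses no slack in either input: L/5 = K = Q.
So L = 5·18 = 90 and K = 18.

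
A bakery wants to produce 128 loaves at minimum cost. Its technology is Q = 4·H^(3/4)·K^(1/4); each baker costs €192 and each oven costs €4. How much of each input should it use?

H* = 16, K* = 256

Cost minimization requires the marginal rate of technical substitution to equal the input-price ratio: MP_H/MP_K = w/r.
Here MP_H/MP_K = (3/4)·(K/H)/(1/4) = 3·(K/H). Setting this equal to 192/4 = 48 gives K = 16H.
Substituting into Q = 128: 4·H^(3/4)·(16H)^(1/4) = 128.
Solving, H = 16 and K = 256.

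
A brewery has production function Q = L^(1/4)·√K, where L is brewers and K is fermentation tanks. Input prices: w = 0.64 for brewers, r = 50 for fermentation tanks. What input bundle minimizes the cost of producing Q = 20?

L* = 625, K* = 16

Cost minimization requires the marginal rate of technical substitution to equal the input-price ratio: MP_L/MP_K = w/r.
Here MP_L/MP_K = (1/4)·(K/L)/(1/2) = 0.5·(K/L). Setting this equal to 0.64/50 = 0.0128 gives K = 0.0256L.
Substituting into Q = 20: L^(1/4)·(0.0256L)^(1/2) = 20.
Solving, L = 625 and K = 16.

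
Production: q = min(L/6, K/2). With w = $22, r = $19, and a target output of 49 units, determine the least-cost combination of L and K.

With a fixed-proportions technology, the cost-minimizing bundle uses no slack in either input: L/6 = K/2 = q.
So L = 6·49 = 294 and K = 2·49 = 98.

L* = 294, K* = 98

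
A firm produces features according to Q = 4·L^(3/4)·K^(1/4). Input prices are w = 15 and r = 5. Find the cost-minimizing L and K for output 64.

L* = 16, K* = 16

Cost minimization requires the marginal rate of technical substitution to equal the input-price ratio: MP_L/MP_K = w/r.
Here MP_L/MP_K = (3/4)·(K/L)/(1/4) = 3·(K/L). Setting this equal to 15/5 = 3 gives K = L.
Substituting into Q = 64: 4·L^(3/4)·(L)^(1/4) = 64.
Solving, L = 16 and K = 16.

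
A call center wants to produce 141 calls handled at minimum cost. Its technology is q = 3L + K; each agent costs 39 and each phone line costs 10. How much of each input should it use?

The inputs are perfect substitutes, so the firm uses whichever has the lower cost per unit of output.
Cost per unit of output via L is 13; via K it is 10. K is cheaper.
Producing q = 141 with K alone: L = 0, K = 141.

L* = 0, K* = 141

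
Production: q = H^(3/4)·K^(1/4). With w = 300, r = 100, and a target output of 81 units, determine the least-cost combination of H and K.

H* = 81, K* = 81

Cost minimization requires the marginal rate of technical substitution to equal the input-price ratio: MP_H/MP_K = w/r.
Here MP_H/MP_K = (3/4)·(K/H)/(1/4) = 3·(K/H). Setting this equal to 300/100 = 3 gives K = H.
Substituting into q = 81: H^(3/4)·(H)^(1/4) = 81.
Solving, H = 81 and K = 81.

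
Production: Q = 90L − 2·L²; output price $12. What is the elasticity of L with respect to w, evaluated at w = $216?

From P·MP_L = w with MP_L = 90 − 4L, labor demand is L(w) = (90 − w/12)/4.
dL/dw = −1/(48) = -1/48.
At w = 216, L = 18, so ε = (dL/dw)·(w/L) = (-1/48)·(216/18) = -0.25.

ε = -0.25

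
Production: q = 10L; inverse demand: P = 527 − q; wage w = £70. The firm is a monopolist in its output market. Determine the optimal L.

Marginal revenue from the inverse demand is MR = 527 − 2q.
The marginal product is MP_L = 10.
A monopolist hires until marginal revenue product equals the wage: MR·MP_L = w.
(527 − 20L)·10 = 70, so L = 26.

L* = 26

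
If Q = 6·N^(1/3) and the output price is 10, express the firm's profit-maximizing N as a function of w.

MP_N = (1/3)·6·N^(-2/3) = 2·N^(-2/3).
Setting P·MP_N = w: 20·N^(-2/3) = w.
Solving for N: N^(-2/3) = w/20, so N = (20/w)^(3/2).

N(w) = (20/w)^(3/2)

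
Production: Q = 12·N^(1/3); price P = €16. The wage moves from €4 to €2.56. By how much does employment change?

ΔN = 61

From P·MP_N = w with MP_N = 4·N^(-2/3), the labor demand is N(w) = (64/w)^(3/2).
At w = 4: N = 64. At w = 2.56: N = 125.
ΔN = 125 − 64 = 61.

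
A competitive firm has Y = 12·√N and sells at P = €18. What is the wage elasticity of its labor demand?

ε = -2

MP_N = (1/2)·12·N^(-1/2), so P·MP_N = w gives 108·N^(-1/2) = w.
Solving, N(w) = (108/w)^(2). This is a constant-elasticity form: N ∝ w^(−2), so ε = −2.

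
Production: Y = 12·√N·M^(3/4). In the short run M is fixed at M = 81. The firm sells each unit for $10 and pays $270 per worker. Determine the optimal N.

With M = 81, MP_N = (1/2)·12·N^(-1/2)·81^(3/4) = 162·N^(-1/2).
Profit maximization for a price taker requires P·MP_N = w: 10·162·N^(-1/2) = 270.
So N^(-1/2) = 1/6, which gives N = 36.

N* = 36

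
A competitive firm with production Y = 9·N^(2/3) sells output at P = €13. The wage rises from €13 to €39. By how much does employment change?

From P·MP_N = w with MP_N = 6·N^(-1/3), the labor demand is N(w) = (78/w)^(3).
At w = 13: N = 216. At w = 39: N = 8.
ΔN = 8 − 216 = -208.

ΔN = -208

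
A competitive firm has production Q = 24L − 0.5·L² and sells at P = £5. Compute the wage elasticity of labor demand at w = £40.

From P·MP_L = w with MP_L = 24 − L, labor demand is L(w) = 24 − w/5.
dL/dw = −1/(5) = -0.2.
At w = 40, L = 16, so ε = (dL/dw)·(w/L) = (-0.2)·(40/16) = -0.5.

ε = -0.5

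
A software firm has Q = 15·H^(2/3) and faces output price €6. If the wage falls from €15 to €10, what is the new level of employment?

From P·MP_H = w with MP_H = 10·H^(-1/3), the labor demand is H(w) = (60/w)^(3).
At w = 15: H = 64. At w = 10: H = 216.

H* = 216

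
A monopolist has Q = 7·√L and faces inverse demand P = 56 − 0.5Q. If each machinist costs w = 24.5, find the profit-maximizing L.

L* = 16

Marginal revenue from the inverse demand is MR = 56 − Q.
The marginal product is MP_L = 3.5·L^(-1/2).
A monopolist hires until marginal revenue product equals the wage: MR·MP_L = w.
At L, Q = 7·√L. Substituting and solving: (56 − 7·√L)·3.5·L^(-1/2) = 24.5 gives L = 16.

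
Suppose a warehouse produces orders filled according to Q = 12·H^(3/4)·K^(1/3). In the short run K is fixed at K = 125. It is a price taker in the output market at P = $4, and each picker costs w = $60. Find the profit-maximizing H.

With K = 125, MP_H = (3/4)·12·H^(-1/4)·125^(1/3) = 45·H^(-1/4).
Profit maximization for a price taker requires P·MP_H = w: 4·45·H^(-1/4) = 60.
So H^(-1/4) = 1/3, which gives H = 81.

H* = 81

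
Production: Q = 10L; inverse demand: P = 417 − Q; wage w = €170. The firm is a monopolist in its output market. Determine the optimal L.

L* = 20

Marginal revenue from the inverse demand is MR = 417 − 2Q.
The marginal product is MP_L = 10.
A monopolist hires until marginal revenue product equals the wage: MR·MP_L = w.
(417 − 20L)·10 = 170, so L = 20.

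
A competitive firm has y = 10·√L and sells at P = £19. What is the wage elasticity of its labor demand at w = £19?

ε = -2

MP_L = (1/2)·10·L^(-1/2), so P·MP_L = w gives 95·L^(-1/2) = w.
Solving, L(w) = (95/w)^(2). This is a constant-elasticity form: L ∝ w^(−2), so ε = −2.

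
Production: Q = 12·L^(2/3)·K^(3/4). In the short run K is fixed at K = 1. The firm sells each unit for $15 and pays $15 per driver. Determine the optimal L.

L* = 512

With K = 1, MP_L = (2/3)·12·L^(-1/3)·1^(3/4) = 8·L^(-1/3).
Profit maximization for a price taker requires P·MP_L = w: 15·8·L^(-1/3) = 15.
So L^(-1/3) = 0.125, which gives L = 512.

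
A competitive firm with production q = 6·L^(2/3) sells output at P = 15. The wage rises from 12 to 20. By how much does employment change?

From P·MP_L = w with MP_L = 4·L^(-1/3), the labor demand is L(w) = (60/w)^(3).
At w = 12: L = 125. At w = 20: L = 27.
ΔL = 27 − 125 = -98.

ΔL = -98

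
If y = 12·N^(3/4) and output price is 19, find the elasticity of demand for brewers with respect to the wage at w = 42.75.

MP_N = (3/4)·12·N^(-1/4), so P·MP_N = w gives 171·N^(-1/4) = w.
Solving, N(w) = (171/w)^(4). This is a constant-elasticity form: N ∝ w^(−4), so ε = −4.

ε = -4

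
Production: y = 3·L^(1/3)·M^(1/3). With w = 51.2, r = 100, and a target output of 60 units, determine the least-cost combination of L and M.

L* = 125, M* = 64

Cost minimization requires the marginal rate of technical substitution to equal the input-price ratio: MP_L/MP_M = w/r.
Here MP_L/MP_M = (1/3)·(M/L)/(1/3) = (M/L). Setting this equal to 51.2/100 = 0.512 gives M = 0.512L.
Substituting into y = 60: 3·L^(1/3)·(0.512L)^(1/3) = 60.
Solving, L = 125 and M = 64.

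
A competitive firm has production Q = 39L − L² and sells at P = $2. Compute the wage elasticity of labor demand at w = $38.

From P·MP_L = w with MP_L = 39 − 2L, labor demand is L(w) = (39 − w/2)/2.
dL/dw = −1/(4) = -0.25.
At w = 38, L = 10, so ε = (dL/dw)·(w/L) = (-0.25)·(38/10) = -0.95.

ε = -0.95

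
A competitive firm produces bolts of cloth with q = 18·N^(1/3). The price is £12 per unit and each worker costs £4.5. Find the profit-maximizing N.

MP_N = (1/3)·18·N^(-2/3) = 6·N^(-2/3).
Profit maximization for a price taker requires P·MP_N = w: 12·6·N^(-2/3) = 4.5.
So N^(-2/3) = 0.0625, which gives N = 64.

N* = 64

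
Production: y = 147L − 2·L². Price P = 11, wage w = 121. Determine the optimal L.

The marginal product of L is MP_L = 147 − 4L.
A price-taking firm hires until the value of the marginal product equals the wage: P·MP_L = w, so 11·(147 − 4L) = 121.
Then 147 − 4L = 11, giving L = 34.

L* = 34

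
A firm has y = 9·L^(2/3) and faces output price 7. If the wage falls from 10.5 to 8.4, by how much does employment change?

ΔL = 61

From P·MP_L = w with MP_L = 6·L^(-1/3), the labor demand is L(w) = (42/w)^(3).
At w = 10.5: L = 64. At w = 8.4: L = 125.
ΔL = 125 − 64 = 61.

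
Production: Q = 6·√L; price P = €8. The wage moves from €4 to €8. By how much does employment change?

ΔL = -27

From P·MP_L = w with MP_L = 3·L^(-1/2), the labor demand is L(w) = (24/w)^(2).
At w = 4: L = 36. At w = 8: L = 9.
ΔL = 9 − 36 = -27.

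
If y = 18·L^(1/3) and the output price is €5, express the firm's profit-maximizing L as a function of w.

L(w) = (30/w)^(3/2)

MP_L = (1/3)·18·L^(-2/3) = 6·L^(-2/3).
Setting P·MP_L = w: 30·L^(-2/3) = w.
Solving for L: L^(-2/3) = w/30, so L = (30/w)^(3/2).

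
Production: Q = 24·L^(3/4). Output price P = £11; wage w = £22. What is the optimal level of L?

L* = 6561

MP_L = (3/4)·24·L^(-1/4) = 18·L^(-1/4).
Profit maximization for a price taker requires P·MP_L = w: 11·18·L^(-1/4) = 22.
So L^(-1/4) = 1/9, which gives L = 6561.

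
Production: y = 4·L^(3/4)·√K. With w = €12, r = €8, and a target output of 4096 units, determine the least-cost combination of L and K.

L* = 256, K* = 256

Cost minimization requires the marginal rate of technical substitution to equal the input-price ratio: MP_L/MP_K = w/r.
Here MP_L/MP_K = (3/4)·(K/L)/(1/2) = 1.5·(K/L). Setting this equal to 12/8 = 1.5 gives K = L.
Substituting into y = 4096: 4·L^(3/4)·(L)^(1/2) = 4096.
Solving, L = 256 and K = 256.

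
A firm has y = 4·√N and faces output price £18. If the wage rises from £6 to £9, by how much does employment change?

From P·MP_N = w with MP_N = 2·N^(-1/2), the labor demand is N(w) = (36/w)^(2).
At w = 6: N = 36. At w = 9: N = 16.
ΔN = 16 − 36 = -20.

ΔN = -20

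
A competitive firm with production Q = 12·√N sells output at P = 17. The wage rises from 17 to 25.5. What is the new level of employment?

From P·MP_N = w with MP_N = 6·N^(-1/2), the labor demand is N(w) = (102/w)^(2).
At w = 17: N = 36. At w = 25.5: N = 16.

N* = 16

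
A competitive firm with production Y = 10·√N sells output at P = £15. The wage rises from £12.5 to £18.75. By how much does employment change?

From P·MP_N = w with MP_N = 5·N^(-1/2), the labor demand is N(w) = (75/w)^(2).
At w = 12.5: N = 36. At w = 18.75: N = 16.
ΔN = 16 − 36 = -20.

ΔN = -20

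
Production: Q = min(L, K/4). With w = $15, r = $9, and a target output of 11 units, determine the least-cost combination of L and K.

L* = 11, K* = 44

With a fixed-proportions technology, the cost-minimizing bundle uses no slack in either input: L = K/4 = Q.
So L = 11 and K = 4·11 = 44.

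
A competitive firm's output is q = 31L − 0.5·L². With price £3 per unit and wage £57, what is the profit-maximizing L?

L* = 12

The marginal product of L is MP_L = 31 − L.
A price-taking firm hires until the value of the marginal product equals the wage: P·MP_L = w, so 3·(31 − L) = 57.
Then 31 − L = 19, giving L = 12.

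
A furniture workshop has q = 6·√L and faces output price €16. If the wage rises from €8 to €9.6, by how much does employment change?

ΔL = -11

From P·MP_L = w with MP_L = 3·L^(-1/2), the labor demand is L(w) = (48/w)^(2).
At w = 8: L = 36. At w = 9.6: L = 25.
ΔL = 25 − 36 = -11.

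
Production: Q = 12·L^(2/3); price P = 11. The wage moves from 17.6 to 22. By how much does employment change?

ΔL = -61

From P·MP_L = w with MP_L = 8·L^(-1/3), the labor demand is L(w) = (88/w)^(3).
At w = 17.6: L = 125. At w = 22: L = 64.
ΔL = 64 − 125 = -61.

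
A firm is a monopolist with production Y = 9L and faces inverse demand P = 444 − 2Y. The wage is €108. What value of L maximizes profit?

L* = 12

Marginal revenue from the inverse demand is MR = 444 − 4Y.
The marginal product is MP_L = 9.
A monopolist hires until marginal revenue product equals the wage: MR·MP_L = w.
(444 − 36L)·9 = 108, so L = 12.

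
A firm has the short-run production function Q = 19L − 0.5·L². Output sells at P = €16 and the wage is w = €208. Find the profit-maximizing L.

L* = 6

The marginal product of L is MP_L = 19 − L.
A price-taking firm hires until the value of the marginal product equals the wage: P·MP_L = w, so 16·(19 − L) = 208.
Then 19 − L = 13, giving L = 6.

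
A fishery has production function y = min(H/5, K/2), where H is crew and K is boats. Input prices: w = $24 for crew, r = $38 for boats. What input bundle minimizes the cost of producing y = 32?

With a fixed-proportions technology, the cost-minimizing bundle uses no slack in either input: H/5 = K/2 = y.
So H = 5·32 = 160 and K = 2·32 = 64.

H* = 160, K* = 64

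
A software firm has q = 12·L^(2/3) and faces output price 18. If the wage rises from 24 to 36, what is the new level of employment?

L* = 64

From P·MP_L = w with MP_L = 8·L^(-1/3), the labor demand is L(w) = (144/w)^(3).
At w = 24: L = 216. At w = 36: L = 64.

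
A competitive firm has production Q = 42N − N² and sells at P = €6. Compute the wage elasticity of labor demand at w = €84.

From P·MP_N = w with MP_N = 42 − 2N, labor demand is N(w) = (42 − w/6)/2.
dN/dw = −1/(12) = -1/12.
At w = 84, N = 14, so ε = (dN/dw)·(w/N) = (-1/12)·(84/14) = -0.5.

ε = -0.5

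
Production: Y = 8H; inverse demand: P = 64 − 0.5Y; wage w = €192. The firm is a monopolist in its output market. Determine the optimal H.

Marginal revenue from the inverse demand is MR = 64 − Y.
The marginal product is MP_H = 8.
A monopolist hires until marginal revenue product equals the wage: MR·MP_H = w.
(64 − 8H)·8 = 192, so H = 5.

H* = 5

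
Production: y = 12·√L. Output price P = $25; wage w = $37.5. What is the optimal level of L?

MP_L = (1/2)·12·L^(-1/2) = 6·L^(-1/2).
Profit maximization for a price taker requires P·MP_L = w: 25·6·L^(-1/2) = 37.5.
So L^(-1/2) = 0.25, which gives L = 16.

L* = 16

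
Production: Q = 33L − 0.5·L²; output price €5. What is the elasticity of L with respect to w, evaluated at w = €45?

From P·MP_L = w with MP_L = 33 − L, labor demand is L(w) = 33 − w/5.
dL/dw = −1/(5) = -0.2.
At w = 45, L = 24, so ε = (dL/dw)·(w/L) = (-0.2)·(45/24) = -0.375.

ε = -0.375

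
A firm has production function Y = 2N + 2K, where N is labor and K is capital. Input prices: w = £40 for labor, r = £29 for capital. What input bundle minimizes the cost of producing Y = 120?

The inputs are perfect substitutes, so the firm uses whichever has the lower cost per unit of output.
Cost per unit of output via N is w/2 = 20; via K it is r/2 = 14.5. K is cheaper.
Producing Y = 120 with K alone: N = 0, K = 60.

N* = 0, K* = 60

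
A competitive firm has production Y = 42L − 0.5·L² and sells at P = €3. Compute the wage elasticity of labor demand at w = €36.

ε = -0.4

From P·MP_L = w with MP_L = 42 − L, labor demand is L(w) = 42 − w/3.
dL/dw = −1/(3) = -1/3.
At w = 36, L = 30, so ε = (dL/dw)·(w/L) = (-1/3)·(36/30) = -0.4.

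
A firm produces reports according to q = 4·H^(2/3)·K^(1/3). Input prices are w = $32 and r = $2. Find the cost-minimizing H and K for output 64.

Cost minimization requires the marginal rate of technical substitution to equal the input-price ratio: MP_H/MP_K = w/r.
Here MP_H/MP_K = (2/3)·(K/H)/(1/3) = 2·(K/H). Setting this equal to 32/2 = 16 gives K = 8H.
Substituting into q = 64: 4·H^(2/3)·(8H)^(1/3) = 64.
Solving, H = 8 and K = 64.

H* = 8, K* = 64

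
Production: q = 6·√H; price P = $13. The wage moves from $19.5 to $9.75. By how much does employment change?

ΔH = 12

From P·MP_H = w with MP_H = 3·H^(-1/2), the labor demand is H(w) = (39/w)^(2).
At w = 19.5: H = 4. At w = 9.75: H = 16.
ΔH = 16 − 4 = 12.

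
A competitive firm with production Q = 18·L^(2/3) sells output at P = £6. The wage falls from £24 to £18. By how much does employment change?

ΔL = 37

From P·MP_L = w with MP_L = 12·L^(-1/3), the labor demand is L(w) = (72/w)^(3).
At w = 24: L = 27. At w = 18: L = 64.
ΔL = 64 − 27 = 37.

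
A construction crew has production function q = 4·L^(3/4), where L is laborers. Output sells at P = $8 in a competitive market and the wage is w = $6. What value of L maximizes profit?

L* = 256

MP_L = (3/4)·4·L^(-1/4) = 3·L^(-1/4).
Profit maximization for a price taker requires P·MP_L = w: 8·3·L^(-1/4) = 6.
So L^(-1/4) = 0.25, which gives L = 256.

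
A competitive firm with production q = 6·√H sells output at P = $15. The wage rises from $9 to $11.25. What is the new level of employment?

H* = 16

From P·MP_H = w with MP_H = 3·H^(-1/2), the labor demand is H(w) = (45/w)^(2).
At w = 9: H = 25. At w = 11.25: H = 16.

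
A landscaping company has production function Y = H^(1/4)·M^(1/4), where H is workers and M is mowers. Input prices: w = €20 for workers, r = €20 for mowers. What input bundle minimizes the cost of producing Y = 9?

Cost minimization requires the marginal rate of technical substitution to equal the input-price ratio: MP_H/MP_M = w/r.
Here MP_H/MP_M = (1/4)·(M/H)/(1/4) = (M/H). Setting this equal to 20/20 = 1 gives M = H.
Substituting into Y = 9: H^(1/4)·(H)^(1/4) = 9.
Solving, H = 81 and M = 81.

H* = 81, M* = 81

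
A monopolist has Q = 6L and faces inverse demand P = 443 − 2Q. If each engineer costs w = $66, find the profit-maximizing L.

L* = 18

Marginal revenue from the inverse demand is MR = 443 − 4Q.
The marginal product is MP_L = 6.
A monopolist hires until marginal revenue product equals the wage: MR·MP_L = w.
(443 − 24L)·6 = 66, so L = 18.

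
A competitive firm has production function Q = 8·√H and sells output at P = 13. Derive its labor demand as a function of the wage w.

MP_H = (1/2)·8·H^(-1/2) = 4·H^(-1/2).
Setting P·MP_H = w: 52·H^(-1/2) = w.
Solving for H: H^(-1/2) = w/52, so H = (52/w)^(2).

H(w) = 2704/w²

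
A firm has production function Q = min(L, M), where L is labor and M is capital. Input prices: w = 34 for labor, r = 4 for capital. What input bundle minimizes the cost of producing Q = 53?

L* = 53, M* = 53

With a fixed-proportions technology, the cost-minimizing bundle uses no slack in either input: L = M = Q.
So L = 53 and M = 53.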